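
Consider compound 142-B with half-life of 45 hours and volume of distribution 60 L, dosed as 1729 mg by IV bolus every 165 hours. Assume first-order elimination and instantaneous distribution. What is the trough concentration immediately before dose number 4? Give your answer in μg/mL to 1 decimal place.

2.5 μg/mL

f = (1/2)^(τ/t½) = (1/2)^(165/45) ≈ 0.0787.
C₀ = D/Vd = 1729/60 ≈ 28.817 μg/mL.
Before the 4th dose, 3 doses have been given. Superposition: Cmin = C₀·(f + f² + … + f^3).
≈ 28.817 × (0.0787 + 0.0062 + 0.0005) ≈ 28.817 × 0.0854 ≈ 2.461 μg/mL.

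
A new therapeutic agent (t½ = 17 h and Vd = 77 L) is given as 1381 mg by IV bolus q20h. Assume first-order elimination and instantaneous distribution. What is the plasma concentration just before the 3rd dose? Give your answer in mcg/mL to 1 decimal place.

11.4 mcg/mL

f = (1/2)^(τ/t½) = (1/2)^(20/17) ≈ 0.4424.
C₀ = D/Vd = 1381/77 ≈ 17.935 mcg/mL.
Before the 3rd dose, 2 doses have been given. Superposition: Cmin = C₀·(f + f²).
≈ 17.935 × (0.4424 + 0.1957) ≈ 17.935 × 0.6381 ≈ 11.444 mcg/mL.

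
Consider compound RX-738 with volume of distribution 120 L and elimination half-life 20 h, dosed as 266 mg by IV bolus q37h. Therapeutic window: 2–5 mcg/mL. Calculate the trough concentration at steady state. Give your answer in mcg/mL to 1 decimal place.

0.9 mcg/mL

τ/t½ = 37/20 ≈ 1.85, so fraction remaining f = (1/2)^(37/20) ≈ 0.2774.
At steady state, accumulation factor R = 1/(1 − e^(−kτ)) ≈ 1.3839.
Single-dose peak C₀ = D/Vd = 266/120 ≈ 2.217 mcg/mL.
Cmax,ss = C₀/(1 − f) ≈ 2.217/0.7226 ≈ 3.068 mcg/mL.
One interval later, Cmin,ss = Cmax,ss·e^(−kτ) ≈ 3.068 × 0.2774 ≈ 0.851 mcg/mL.
Trough 0.9 mcg/mL vs MEC 2 mcg/mL: subtherapeutic.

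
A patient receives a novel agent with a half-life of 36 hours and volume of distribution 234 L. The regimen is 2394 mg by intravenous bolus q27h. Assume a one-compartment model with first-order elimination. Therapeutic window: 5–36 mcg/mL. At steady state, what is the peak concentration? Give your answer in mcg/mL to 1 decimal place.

25.2 mcg/mL

k = ln2/t½ = ln2/36 ≈ 0.019254 h⁻¹; fraction remaining f = e^(−kτ) = e^(−0.019254×27) ≈ 0.5946.
Accumulation ratio R = 1/(1 − f) ≈ 1/0.4054 ≈ 2.4667.
Single-dose peak C₀ = D/Vd = 2394/234 ≈ 10.231 mcg/mL.
Cmax,ss = C₀/(1 − f) ≈ 10.231/0.4054 ≈ 25.237 mcg/mL.
Peak 25.2 mcg/mL vs MTC 36 mcg/mL: below toxic threshold.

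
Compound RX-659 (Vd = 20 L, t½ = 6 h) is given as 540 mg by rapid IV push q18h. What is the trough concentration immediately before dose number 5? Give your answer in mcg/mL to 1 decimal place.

3.9 mcg/mL

f = (1/2)^(τ/t½) = (1/2)^(18/6) ≈ 0.1250.
C₀ = D/Vd = 540/20 ≈ 27.000 mcg/mL.
Before the 5th dose, 4 doses have been given. Superposition: Cmin = C₀·(f + f² + … + f^4).
≈ 27.000 × (0.1250 + 0.0156 + 0.0020 + 0.0002) ≈ 27.000 × 0.1428 ≈ 3.856 mcg/mL.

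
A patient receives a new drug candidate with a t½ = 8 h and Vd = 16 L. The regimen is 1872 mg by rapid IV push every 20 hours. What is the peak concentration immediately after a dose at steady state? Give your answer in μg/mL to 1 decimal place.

Over one 20-h interval, 20/8 ≈ 2.5 half-lives elapse, leaving f ≈ 0.1768 of each dose.
Accumulation ratio R = 1/(1 − f) ≈ 1/0.8232 ≈ 1.2148.
Each bolus raises the concentration by D/Vd = 1872/16 ≈ 117.000 μg/mL.
Steady-state peak Cmax,ss = C₀·R ≈ 117.000 × 1.2148 ≈ 142.132 μg/mL.

142.1 μg/mL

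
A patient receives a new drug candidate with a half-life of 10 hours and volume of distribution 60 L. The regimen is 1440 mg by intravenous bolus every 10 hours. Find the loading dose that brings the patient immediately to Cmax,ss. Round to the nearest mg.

f = (1/2)^(10/10) ≈ 0.500000; accumulation ratio R = 1/(1−f) ≈ 2.00000.
Loading dose to hit Cmax,ss on first dose: D_load = D_maint·R ≈ 1440 × 2.00000 ≈ 2880.00 mg.

2880 mg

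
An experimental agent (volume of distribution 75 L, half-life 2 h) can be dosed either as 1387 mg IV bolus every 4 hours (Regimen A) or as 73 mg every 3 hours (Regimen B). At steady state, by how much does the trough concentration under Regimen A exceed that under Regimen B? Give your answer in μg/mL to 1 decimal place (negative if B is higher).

Regimen A: f = (1/2)^(4/2) ≈ 0.2500; Cmin,ss = (1387/75)·f/(1−f) ≈ 6.164 μg/mL.
Regimen B: f = (1/2)^(3/2) ≈ 0.3536; Cmin,ss = (73/75)·f/(1−f) ≈ 0.532 μg/mL.
Difference ≈ 6.164 − 0.532 ≈ 5.632 μg/mL.

5.6 μg/mL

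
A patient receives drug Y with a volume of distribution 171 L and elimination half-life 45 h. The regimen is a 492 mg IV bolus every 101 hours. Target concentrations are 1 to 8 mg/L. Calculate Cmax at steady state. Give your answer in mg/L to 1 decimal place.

3.6 mg/L

τ/t½ = 101/45 ≈ 2.2444, so fraction remaining f = (1/2)^(101/45) ≈ 0.2110.
Accumulation ratio R = 1/(1 − f) ≈ 1/0.7890 ≈ 1.2674.
Single-dose peak C₀ = D/Vd = 492/171 ≈ 2.877 mg/L.
Cmax,ss = C₀/(1 − f) ≈ 2.877/0.7890 ≈ 3.646 mg/L.
Peak 3.6 mg/L vs MTC 8 mg/L: below toxic threshold.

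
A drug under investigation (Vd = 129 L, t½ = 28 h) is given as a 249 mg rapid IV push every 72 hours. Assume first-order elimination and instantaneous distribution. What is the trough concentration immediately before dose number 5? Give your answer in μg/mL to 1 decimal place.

0.4 μg/mL

f = (1/2)^(τ/t½) = (1/2)^(72/28) ≈ 0.1682.
C₀ = D/Vd = 249/129 ≈ 1.930 μg/mL.
Before the 5th dose, 4 doses have been given. Superposition: Cmin = C₀·(f + f² + … + f^4).
≈ 1.930 × (0.1682 + 0.0283 + 0.0048 + 0.0008) ≈ 1.930 × 0.2021 ≈ 0.390 μg/mL.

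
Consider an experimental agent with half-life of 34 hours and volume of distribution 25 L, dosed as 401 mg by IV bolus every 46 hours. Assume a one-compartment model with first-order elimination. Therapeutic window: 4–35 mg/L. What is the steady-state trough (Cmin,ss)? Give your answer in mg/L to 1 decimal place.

Over one 46-h interval, 46/34 ≈ 1.3529 half-lives elapse, leaving f ≈ 0.3915 of each dose.
At steady state, accumulation factor R = 1/(1 − e^(−kτ)) ≈ 1.6434.
Each bolus raises the concentration by D/Vd = 401/25 ≈ 16.040 mg/L.
Steady-state peak Cmax,ss = C₀·R ≈ 16.040 × 1.6434 ≈ 26.360 mg/L.
Steady-state trough Cmin,ss = Cmax,ss·f ≈ 26.360 × 0.3915 ≈ 10.320 mg/L.
Trough 10.3 mg/L vs MEC 4 mg/L: adequate.

10.3 mg/L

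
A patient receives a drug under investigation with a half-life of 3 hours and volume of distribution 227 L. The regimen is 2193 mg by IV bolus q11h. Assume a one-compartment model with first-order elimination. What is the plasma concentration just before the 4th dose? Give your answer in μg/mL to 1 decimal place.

0.8 μg/mL

f = (1/2)^(τ/t½) = (1/2)^(11/3) ≈ 0.0787.
C₀ = D/Vd = 2193/227 ≈ 9.661 μg/mL.
Before the 4th dose, 3 doses have been given. Superposition: Cmin = C₀·(f + f² + … + f^3).
≈ 9.661 × (0.0787 + 0.0062 + 0.0005) ≈ 9.661 × 0.0854 ≈ 0.825 μg/mL.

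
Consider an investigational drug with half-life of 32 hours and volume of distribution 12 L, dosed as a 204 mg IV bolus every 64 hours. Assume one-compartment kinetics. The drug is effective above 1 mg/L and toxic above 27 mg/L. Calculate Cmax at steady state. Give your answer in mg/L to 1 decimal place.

τ = 64 h = 2 half-lives, so f = (1/2)^2 = 0.25.
Accumulation ratio R = 1/(1 − f) = 1/0.75 = 4/3.
Single-dose peak C₀ = D/Vd = 204/12 = 17 mg/L.
Steady-state peak Cmax,ss = C₀·R = 17 × 4/3 ≈ 22.667 mg/L.
Peak 22.7 mg/L vs MTC 27 mg/L: below toxic threshold.

22.7 mg/L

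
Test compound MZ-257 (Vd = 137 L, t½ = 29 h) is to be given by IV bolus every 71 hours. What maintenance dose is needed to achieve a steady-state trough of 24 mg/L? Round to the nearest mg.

14657 mg

τ/t½ = 71/29 ≈ 2.4483, so f = (1/2)^(71/29) ≈ 0.183230.
Cmin,ss = (D/Vd)·f/(1−f), so D = Cmin,ss·Vd·(1−f)/f.
D = 24 × 137 × (1−f)/f ≈ 24 × 137 × 4.45762 ≈ 14656.65 mg.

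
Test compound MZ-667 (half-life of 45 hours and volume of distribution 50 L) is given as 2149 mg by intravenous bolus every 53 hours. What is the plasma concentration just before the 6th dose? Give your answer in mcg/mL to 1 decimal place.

33.5 mcg/mL

f = (1/2)^(τ/t½) = (1/2)^(53/45) ≈ 0.4420.
C₀ = D/Vd = 2149/50 ≈ 42.980 mcg/mL.
Before the 6th dose, 5 doses have been given. Superposition: Cmin = C₀·(f + f² + … + f^5).
≈ 42.980 × (0.4420 + 0.1954 + 0.0864 + 0.0382 + 0.0169) ≈ 42.980 × 0.7789 ≈ 33.477 mcg/mL.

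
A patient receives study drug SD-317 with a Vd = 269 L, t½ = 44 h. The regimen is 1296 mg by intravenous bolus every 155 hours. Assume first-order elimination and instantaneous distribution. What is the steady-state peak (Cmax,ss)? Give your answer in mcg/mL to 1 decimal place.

τ/t½ = 155/44 ≈ 3.5227, so fraction remaining f = (1/2)^(155/44) ≈ 0.0870.
At steady state, accumulation factor R = 1/(1 − e^(−kτ)) ≈ 1.0953.
Each bolus raises the concentration by D/Vd = 1296/269 ≈ 4.818 mcg/mL.
Cmax,ss = C₀/(1 − f) ≈ 4.818/0.9130 ≈ 5.277 mcg/mL.

5.3 mcg/mL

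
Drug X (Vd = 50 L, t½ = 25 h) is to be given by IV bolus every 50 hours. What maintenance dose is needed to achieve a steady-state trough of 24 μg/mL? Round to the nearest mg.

3600 mg

τ/t½ = 50/25 ≈ 2, so f = (1/2)^(50/25) ≈ 0.250000.
Cmin,ss = (D/Vd)·f/(1−f), so D = Cmin,ss·Vd·(1−f)/f.
D = 24 × 50 × (1−f)/f ≈ 24 × 50 × 3.00000 ≈ 3600.00 mg.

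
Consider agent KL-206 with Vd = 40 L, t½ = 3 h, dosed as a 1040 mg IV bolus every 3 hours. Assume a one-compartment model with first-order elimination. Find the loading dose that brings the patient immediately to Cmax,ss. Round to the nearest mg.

2080 mg

f = (1/2)^(3/3) ≈ 0.500000; accumulation ratio R = 1/(1−f) ≈ 2.00000.
Loading dose to hit Cmax,ss on first dose: D_load = D_maint·R ≈ 1040 × 2.00000 ≈ 2080.00 mg.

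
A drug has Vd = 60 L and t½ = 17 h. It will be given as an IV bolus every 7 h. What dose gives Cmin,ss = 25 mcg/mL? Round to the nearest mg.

τ/t½ = 7/17 ≈ 0.41176, so f = (1/2)^(7/17) ≈ 0.751703.
Cmin,ss = (D/Vd)·f/(1−f), so D = Cmin,ss·Vd·(1−f)/f.
D = 25 × 60 × (1−f)/f ≈ 25 × 60 × 0.33031 ≈ 495.46 mg.

495 mg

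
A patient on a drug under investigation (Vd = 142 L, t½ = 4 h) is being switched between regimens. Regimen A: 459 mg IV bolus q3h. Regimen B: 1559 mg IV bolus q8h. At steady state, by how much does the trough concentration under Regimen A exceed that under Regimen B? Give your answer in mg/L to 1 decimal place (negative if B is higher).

Regimen A: f = (1/2)^(3/4) ≈ 0.5946; Cmin,ss = (459/142)·f/(1−f) ≈ 4.741 mg/L.
Regimen B: f = (1/2)^(8/4) ≈ 0.2500; Cmin,ss = (1559/142)·f/(1−f) ≈ 3.660 mg/L.
Difference ≈ 4.741 − 3.660 ≈ 1.081 mg/L.

1.1 mg/L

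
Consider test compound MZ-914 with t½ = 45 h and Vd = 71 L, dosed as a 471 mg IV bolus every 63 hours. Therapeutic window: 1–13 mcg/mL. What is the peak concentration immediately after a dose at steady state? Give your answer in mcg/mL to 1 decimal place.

10.7 mcg/mL

k = ln2/t½ = ln2/45 ≈ 0.015403 h⁻¹; fraction remaining f = e^(−kτ) = e^(−0.015403×63) ≈ 0.3789.
Accumulation ratio R = 1/(1 − f) ≈ 1/0.6211 ≈ 1.6100.
Each bolus raises the concentration by D/Vd = 471/71 ≈ 6.634 mcg/mL.
Steady-state peak Cmax,ss = C₀·R ≈ 6.634 × 1.6100 ≈ 10.681 mcg/mL.
Peak 10.7 mcg/mL vs MTC 13 mcg/mL: below toxic threshold.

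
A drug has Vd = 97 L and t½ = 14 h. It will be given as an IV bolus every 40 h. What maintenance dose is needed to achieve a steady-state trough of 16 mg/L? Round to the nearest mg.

τ/t½ = 40/14 ≈ 2.8571, so f = (1/2)^(40/14) ≈ 0.138011.
Cmin,ss = (D/Vd)·f/(1−f), so D = Cmin,ss·Vd·(1−f)/f.
D = 16 × 97 × (1−f)/f ≈ 16 × 97 × 6.24580 ≈ 9693.48 mg.

9693 mg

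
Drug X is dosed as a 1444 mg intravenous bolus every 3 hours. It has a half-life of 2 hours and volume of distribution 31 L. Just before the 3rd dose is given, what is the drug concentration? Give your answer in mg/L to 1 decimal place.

22.3 mg/L

f = (1/2)^(τ/t½) = (1/2)^(3/2) ≈ 0.3536.
C₀ = D/Vd = 1444/31 ≈ 46.581 mg/L.
Before the 3rd dose, 2 doses have been given. Superposition: Cmin = C₀·(f + f²).
≈ 46.581 × (0.3536 + 0.1250) ≈ 46.581 × 0.4786 ≈ 22.294 mg/L.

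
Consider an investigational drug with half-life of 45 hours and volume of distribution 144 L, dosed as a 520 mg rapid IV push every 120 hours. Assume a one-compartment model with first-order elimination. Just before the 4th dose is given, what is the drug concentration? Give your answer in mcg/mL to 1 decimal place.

f = (1/2)^(τ/t½) = (1/2)^(120/45) ≈ 0.1575.
C₀ = D/Vd = 520/144 ≈ 3.611 mcg/mL.
Before the 4th dose, 3 doses have been given. Superposition: Cmin = C₀·(f + f² + … + f^3).
≈ 3.611 × (0.1575 + 0.0248 + 0.0039) ≈ 3.611 × 0.1862 ≈ 0.672 mcg/mL.

0.7 mcg/mL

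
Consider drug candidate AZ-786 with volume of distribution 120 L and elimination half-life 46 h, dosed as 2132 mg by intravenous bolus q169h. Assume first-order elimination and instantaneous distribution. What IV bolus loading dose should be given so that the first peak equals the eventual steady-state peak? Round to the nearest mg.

2313 mg

f = (1/2)^(169/46) ≈ 0.078351; accumulation ratio R = 1/(1−f) ≈ 1.08501.
Loading dose to hit Cmax,ss on first dose: D_load = D_maint·R ≈ 2132 × 1.08501 ≈ 2313.24 mg.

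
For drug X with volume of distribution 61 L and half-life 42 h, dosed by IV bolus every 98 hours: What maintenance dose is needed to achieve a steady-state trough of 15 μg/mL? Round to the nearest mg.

τ/t½ = 98/42 ≈ 2.3333, so f = (1/2)^(98/42) ≈ 0.198425.
Cmin,ss = (D/Vd)·f/(1−f), so D = Cmin,ss·Vd·(1−f)/f.
D = 15 × 61 × (1−f)/f ≈ 15 × 61 × 4.03969 ≈ 3696.32 mg.

3696 mg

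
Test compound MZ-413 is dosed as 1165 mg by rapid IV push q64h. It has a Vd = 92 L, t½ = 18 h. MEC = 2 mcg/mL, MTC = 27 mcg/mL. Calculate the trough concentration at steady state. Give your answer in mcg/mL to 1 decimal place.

Over one 64-h interval, 64/18 ≈ 3.5556 half-lives elapse, leaving f ≈ 0.0850 of each dose.
Accumulation ratio R = 1/(1 − f) ≈ 1/0.9150 ≈ 1.0929.
Each bolus raises the concentration by D/Vd = 1165/92 ≈ 12.663 mcg/mL.
Steady-state peak Cmax,ss = C₀·R ≈ 12.663 × 1.0929 ≈ 13.839 mcg/mL.
One interval later, Cmin,ss = Cmax,ss·e^(−kτ) ≈ 13.839 × 0.0850 ≈ 1.176 mcg/mL.
Trough 1.2 mcg/mL vs MEC 2 mcg/mL: subtherapeutic.

1.2 mcg/mL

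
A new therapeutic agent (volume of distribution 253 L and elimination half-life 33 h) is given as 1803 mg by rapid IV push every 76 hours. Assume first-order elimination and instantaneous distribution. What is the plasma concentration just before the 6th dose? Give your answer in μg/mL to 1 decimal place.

f = (1/2)^(τ/t½) = (1/2)^(76/33) ≈ 0.2026.
C₀ = D/Vd = 1803/253 ≈ 7.126 μg/mL.
Before the 6th dose, 5 doses have been given. Superposition: Cmin = C₀·(f + f² + … + f^5).
≈ 7.126 × (0.2026 + 0.0410 + 0.0083 + 0.0017 + 0.0003) ≈ 7.126 × 0.2539 ≈ 1.809 μg/mL.

1.8 μg/mL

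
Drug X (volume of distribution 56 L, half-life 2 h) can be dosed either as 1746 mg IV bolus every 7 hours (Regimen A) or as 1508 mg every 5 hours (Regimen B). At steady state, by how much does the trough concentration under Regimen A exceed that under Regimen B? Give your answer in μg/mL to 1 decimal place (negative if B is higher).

-2.8 μg/mL

Regimen A: f = (1/2)^(7/2) ≈ 0.0884; Cmin,ss = (1746/56)·f/(1−f) ≈ 3.023 μg/mL.
Regimen B: f = (1/2)^(5/2) ≈ 0.1768; Cmin,ss = (1508/56)·f/(1−f) ≈ 5.783 μg/mL.
Difference ≈ 3.023 − 5.783 ≈ -2.760 μg/mL.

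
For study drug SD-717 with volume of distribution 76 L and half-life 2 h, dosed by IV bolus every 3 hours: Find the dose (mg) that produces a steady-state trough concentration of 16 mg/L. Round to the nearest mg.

2223 mg

τ/t½ = 3/2 ≈ 1.5, so f = (1/2)^(3/2) ≈ 0.353553.
Cmin,ss = (D/Vd)·f/(1−f), so D = Cmin,ss·Vd·(1−f)/f.
D = 16 × 76 × (1−f)/f ≈ 16 × 76 × 1.82843 ≈ 2223.37 mg.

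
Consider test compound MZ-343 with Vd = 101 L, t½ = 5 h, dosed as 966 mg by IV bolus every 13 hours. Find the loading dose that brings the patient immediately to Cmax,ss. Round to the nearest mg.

f = (1/2)^(13/5) ≈ 0.164938; accumulation ratio R = 1/(1−f) ≈ 1.19752.
Loading dose to hit Cmax,ss on first dose: D_load = D_maint·R ≈ 966 × 1.19752 ≈ 1156.80 mg.

1157 mg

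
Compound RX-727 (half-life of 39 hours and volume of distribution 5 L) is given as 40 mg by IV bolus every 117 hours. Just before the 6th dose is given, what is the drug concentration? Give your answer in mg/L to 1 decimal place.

1.1 mg/L

f = (1/2)^(τ/t½) = (1/2)^(117/39) ≈ 0.1250.
C₀ = D/Vd = 40/5 ≈ 8.000 mg/L.
Before the 6th dose, 5 doses have been given. Superposition: Cmin = C₀·(f + f² + … + f^5).
≈ 8.000 × (0.1250 + 0.0156 + 0.0020 + 0.0002 + 0.0000) ≈ 8.000 × 0.1428 ≈ 1.142 mg/L.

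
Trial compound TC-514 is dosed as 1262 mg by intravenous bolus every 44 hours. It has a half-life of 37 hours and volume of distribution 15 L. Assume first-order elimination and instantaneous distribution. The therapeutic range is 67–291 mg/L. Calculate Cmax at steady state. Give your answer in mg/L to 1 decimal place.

τ/t½ = 44/37 ≈ 1.1892, so fraction remaining f = (1/2)^(44/37) ≈ 0.4385.
At steady state, accumulation factor R = 1/(1 − e^(−kτ)) ≈ 1.7809.
Each bolus raises the concentration by D/Vd = 1262/15 ≈ 84.133 mg/L.
Steady-state peak Cmax,ss = C₀·R ≈ 84.133 × 1.7809 ≈ 149.832 mg/L.
Peak 149.8 mg/L vs MTC 291 mg/L: below toxic threshold.

149.8 mg/L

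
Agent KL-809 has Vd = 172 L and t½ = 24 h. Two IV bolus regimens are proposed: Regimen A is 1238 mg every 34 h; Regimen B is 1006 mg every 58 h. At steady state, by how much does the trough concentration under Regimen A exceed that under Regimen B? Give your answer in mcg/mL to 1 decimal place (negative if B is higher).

Regimen A: f = (1/2)^(34/24) ≈ 0.3746; Cmin,ss = (1238/172)·f/(1−f) ≈ 4.311 mcg/mL.
Regimen B: f = (1/2)^(58/24) ≈ 0.1873; Cmin,ss = (1006/172)·f/(1−f) ≈ 1.348 mcg/mL.
Difference ≈ 4.311 − 1.348 ≈ 2.963 mcg/mL.

3.0 mcg/mL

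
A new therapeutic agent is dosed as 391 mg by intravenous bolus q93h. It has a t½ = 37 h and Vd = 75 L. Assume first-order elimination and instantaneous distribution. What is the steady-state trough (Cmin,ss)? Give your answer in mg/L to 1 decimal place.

k = ln2/t½ = ln2/37 ≈ 0.018734 h⁻¹; fraction remaining f = e^(−kτ) = e^(−0.018734×93) ≈ 0.1751.
At steady state, accumulation factor R = 1/(1 − e^(−kτ)) ≈ 1.2123.
Single-dose peak C₀ = D/Vd = 391/75 ≈ 5.213 mg/L.
Cmax,ss = C₀/(1 − f) ≈ 5.213/0.8249 ≈ 6.320 mg/L.
Steady-state trough Cmin,ss = Cmax,ss·f ≈ 6.320 × 0.1751 ≈ 1.107 mg/L.

1.1 mg/L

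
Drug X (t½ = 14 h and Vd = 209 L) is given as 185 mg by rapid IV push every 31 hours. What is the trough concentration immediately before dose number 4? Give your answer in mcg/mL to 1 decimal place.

f = (1/2)^(τ/t½) = (1/2)^(31/14) ≈ 0.2155.
C₀ = D/Vd = 185/209 ≈ 0.885 mcg/mL.
Before the 4th dose, 3 doses have been given. Superposition: Cmin = C₀·(f + f² + … + f^3).
≈ 0.885 × (0.2155 + 0.0464 + 0.0100) ≈ 0.885 × 0.2719 ≈ 0.241 mcg/mL.

0.2 mcg/mL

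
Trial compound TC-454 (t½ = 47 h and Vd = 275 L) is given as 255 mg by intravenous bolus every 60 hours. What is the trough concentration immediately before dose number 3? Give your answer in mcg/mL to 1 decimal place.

0.5 mcg/mL

f = (1/2)^(τ/t½) = (1/2)^(60/47) ≈ 0.4128.
C₀ = D/Vd = 255/275 ≈ 0.927 mcg/mL.
Before the 3rd dose, 2 doses have been given. Superposition: Cmin = C₀·(f + f²).
≈ 0.927 × (0.4128 + 0.1704) ≈ 0.927 × 0.5832 ≈ 0.541 mcg/mL.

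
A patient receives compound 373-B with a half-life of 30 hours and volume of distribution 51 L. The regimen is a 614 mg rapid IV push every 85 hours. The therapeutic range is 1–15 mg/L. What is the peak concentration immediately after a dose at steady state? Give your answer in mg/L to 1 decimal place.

Over one 85-h interval, 85/30 ≈ 2.8333 half-lives elapse, leaving f ≈ 0.1403 of each dose.
At steady state, accumulation factor R = 1/(1 − e^(−kτ)) ≈ 1.1632.
Each bolus raises the concentration by D/Vd = 614/51 ≈ 12.039 mg/L.
Steady-state peak Cmax,ss = C₀·R ≈ 12.039 × 1.1632 ≈ 14.004 mg/L.
Peak 14.0 mg/L vs MTC 15 mg/L: below toxic threshold.

14.0 mg/L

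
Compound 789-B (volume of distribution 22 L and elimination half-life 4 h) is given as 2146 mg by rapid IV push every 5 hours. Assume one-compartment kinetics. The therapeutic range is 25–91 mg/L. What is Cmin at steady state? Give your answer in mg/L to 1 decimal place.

k = ln2/t½ = ln2/4 ≈ 0.173287 h⁻¹; fraction remaining f = e^(−kτ) = e^(−0.173287×5) ≈ 0.4204.
At steady state, accumulation factor R = 1/(1 − e^(−kτ)) ≈ 1.7253.
Each bolus raises the concentration by D/Vd = 2146/22 ≈ 97.545 mg/L.
Cmax,ss = C₀/(1 − f) ≈ 97.545/0.5796 ≈ 168.297 mg/L.
One interval later, Cmin,ss = Cmax,ss·e^(−kτ) ≈ 168.297 × 0.4204 ≈ 70.752 mg/L.
Trough 70.8 mg/L vs MEC 25 mg/L: adequate.

70.8 mg/L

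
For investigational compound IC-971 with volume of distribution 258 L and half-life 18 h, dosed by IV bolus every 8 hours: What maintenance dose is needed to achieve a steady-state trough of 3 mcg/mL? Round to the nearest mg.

279 mg

τ/t½ = 8/18 ≈ 0.44444, so f = (1/2)^(8/18) ≈ 0.734867.
Cmin,ss = (D/Vd)·f/(1−f), so D = Cmin,ss·Vd·(1−f)/f.
D = 3 × 258 × (1−f)/f ≈ 3 × 258 × 0.36079 ≈ 279.25 mg.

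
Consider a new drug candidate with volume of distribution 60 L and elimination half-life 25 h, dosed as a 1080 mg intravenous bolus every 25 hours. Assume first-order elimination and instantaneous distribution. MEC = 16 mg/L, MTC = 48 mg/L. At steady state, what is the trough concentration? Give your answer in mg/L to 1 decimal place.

τ = 25 h = 1 half-life, so f = (1/2)^1 = 0.5.
Accumulation ratio R = 1/(1 − f) = 1/0.5 = 2/1.
Single-dose peak C₀ = D/Vd = 1080/60 = 18 mg/L.
Steady-state peak Cmax,ss = C₀·R = 18 × 2/1 ≈ 36.000 mg/L.
Steady-state trough Cmin,ss = Cmax,ss·f ≈ 36.000 × 0.5 ≈ 18.000 mg/L.
Trough 18.0 mg/L vs MEC 16 mg/L: adequate.

18.0 mg/L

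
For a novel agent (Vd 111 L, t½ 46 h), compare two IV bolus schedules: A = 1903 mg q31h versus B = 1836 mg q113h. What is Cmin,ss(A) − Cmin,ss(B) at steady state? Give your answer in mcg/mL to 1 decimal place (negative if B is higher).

Regimen A: f = (1/2)^(31/46) ≈ 0.6268; Cmin,ss = (1903/111)·f/(1−f) ≈ 28.794 mcg/mL.
Regimen B: f = (1/2)^(113/46) ≈ 0.1822; Cmin,ss = (1836/111)·f/(1−f) ≈ 3.685 mcg/mL.
Difference ≈ 28.794 − 3.685 ≈ 25.109 mcg/mL.

25.1 mcg/mL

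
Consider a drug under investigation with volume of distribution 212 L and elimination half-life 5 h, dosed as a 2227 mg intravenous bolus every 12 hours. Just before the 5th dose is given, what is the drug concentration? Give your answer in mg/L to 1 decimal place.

2.5 mg/L

f = (1/2)^(τ/t½) = (1/2)^(12/5) ≈ 0.1895.
C₀ = D/Vd = 2227/212 ≈ 10.505 mg/L.
Before the 5th dose, 4 doses have been given. Superposition: Cmin = C₀·(f + f² + … + f^4).
≈ 10.505 × (0.1895 + 0.0359 + 0.0068 + 0.0013) ≈ 10.505 × 0.2335 ≈ 2.453 mg/L.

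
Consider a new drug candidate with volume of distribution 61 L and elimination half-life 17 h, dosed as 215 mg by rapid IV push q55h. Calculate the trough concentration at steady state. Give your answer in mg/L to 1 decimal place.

Over one 55-h interval, 55/17 ≈ 3.2353 half-lives elapse, leaving f ≈ 0.1062 of each dose.
At steady state, accumulation factor R = 1/(1 − e^(−kτ)) ≈ 1.1188.
Each bolus raises the concentration by D/Vd = 215/61 ≈ 3.525 mg/L.
Cmax,ss = C₀/(1 − f) ≈ 3.525/0.8938 ≈ 3.944 mg/L.
Steady-state trough Cmin,ss = Cmax,ss·f ≈ 3.944 × 0.1062 ≈ 0.419 mg/L.

0.4 mg/L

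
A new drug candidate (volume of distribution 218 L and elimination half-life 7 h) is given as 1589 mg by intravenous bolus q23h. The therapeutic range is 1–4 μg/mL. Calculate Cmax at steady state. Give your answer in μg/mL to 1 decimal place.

τ/t½ = 23/7 ≈ 3.2857, so fraction remaining f = (1/2)^(23/7) ≈ 0.1025.
Accumulation ratio R = 1/(1 − f) ≈ 1/0.8975 ≈ 1.1142.
Single-dose peak C₀ = D/Vd = 1589/218 ≈ 7.289 μg/mL.
Steady-state peak Cmax,ss = C₀·R ≈ 7.289 × 1.1142 ≈ 8.121 μg/mL.
Peak 8.1 μg/mL vs MTC 4 μg/mL: exceeds toxic threshold.

8.1 μg/mL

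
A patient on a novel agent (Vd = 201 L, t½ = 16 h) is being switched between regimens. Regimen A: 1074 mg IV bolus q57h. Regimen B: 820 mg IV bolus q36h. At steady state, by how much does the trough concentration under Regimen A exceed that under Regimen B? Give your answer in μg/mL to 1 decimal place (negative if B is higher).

-0.6 μg/mL

Regimen A: f = (1/2)^(57/16) ≈ 0.0846; Cmin,ss = (1074/201)·f/(1−f) ≈ 0.494 μg/mL.
Regimen B: f = (1/2)^(36/16) ≈ 0.2102; Cmin,ss = (820/201)·f/(1−f) ≈ 1.086 μg/mL.
Difference ≈ 0.494 − 1.086 ≈ -0.592 μg/mL.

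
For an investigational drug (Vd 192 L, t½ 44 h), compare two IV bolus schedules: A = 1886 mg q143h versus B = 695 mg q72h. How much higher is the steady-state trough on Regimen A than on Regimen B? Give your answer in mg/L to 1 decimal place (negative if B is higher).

Regimen A: f = (1/2)^(143/44) ≈ 0.1051; Cmin,ss = (1886/192)·f/(1−f) ≈ 1.154 mg/L.
Regimen B: f = (1/2)^(72/44) ≈ 0.3217; Cmin,ss = (695/192)·f/(1−f) ≈ 1.717 mg/L.
Difference ≈ 1.154 − 1.717 ≈ -0.563 mg/L.

-0.6 mg/L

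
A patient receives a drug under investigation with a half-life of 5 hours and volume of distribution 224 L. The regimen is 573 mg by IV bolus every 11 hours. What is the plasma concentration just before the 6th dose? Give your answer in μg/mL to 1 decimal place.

0.7 μg/mL

f = (1/2)^(τ/t½) = (1/2)^(11/5) ≈ 0.2176.
C₀ = D/Vd = 573/224 ≈ 2.558 μg/mL.
Before the 6th dose, 5 doses have been given. Superposition: Cmin = C₀·(f + f² + … + f^5).
≈ 2.558 × (0.2176 + 0.0473 + 0.0103 + 0.0022 + 0.0005) ≈ 2.558 × 0.2779 ≈ 0.711 μg/mL.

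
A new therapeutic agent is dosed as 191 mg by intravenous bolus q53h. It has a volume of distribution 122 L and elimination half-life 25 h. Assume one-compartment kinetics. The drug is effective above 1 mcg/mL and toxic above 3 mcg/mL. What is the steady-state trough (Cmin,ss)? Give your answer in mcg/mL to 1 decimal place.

0.5 mcg/mL

τ/t½ = 53/25 ≈ 2.12, so fraction remaining f = (1/2)^(53/25) ≈ 0.2300.
Accumulation ratio R = 1/(1 − f) ≈ 1/0.7700 ≈ 1.2987.
Each bolus raises the concentration by D/Vd = 191/122 ≈ 1.566 mcg/mL.
Steady-state peak Cmax,ss = C₀·R ≈ 1.566 × 1.2987 ≈ 2.034 mcg/mL.
One interval later, Cmin,ss = Cmax,ss·e^(−kτ) ≈ 2.034 × 0.2300 ≈ 0.468 mcg/mL.
Trough 0.5 mcg/mL vs MEC 1 mcg/mL: subtherapeutic.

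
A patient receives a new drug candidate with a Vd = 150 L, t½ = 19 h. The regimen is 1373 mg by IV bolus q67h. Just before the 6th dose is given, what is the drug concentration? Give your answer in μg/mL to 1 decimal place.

0.9 μg/mL

f = (1/2)^(τ/t½) = (1/2)^(67/19) ≈ 0.0868.
C₀ = D/Vd = 1373/150 ≈ 9.153 μg/mL.
Before the 6th dose, 5 doses have been given. Superposition: Cmin = C₀·(f + f² + … + f^5).
≈ 9.153 × (0.0868 + 0.0075 + 0.0007 + 0.0001 + 0.0000) ≈ 9.153 × 0.0951 ≈ 0.870 μg/mL.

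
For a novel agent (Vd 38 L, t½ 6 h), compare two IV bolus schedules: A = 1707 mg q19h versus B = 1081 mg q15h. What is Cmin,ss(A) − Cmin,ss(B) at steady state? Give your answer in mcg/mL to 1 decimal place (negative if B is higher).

Regimen A: f = (1/2)^(19/6) ≈ 0.1114; Cmin,ss = (1707/38)·f/(1−f) ≈ 5.632 mcg/mL.
Regimen B: f = (1/2)^(15/6) ≈ 0.1768; Cmin,ss = (1081/38)·f/(1−f) ≈ 6.110 mcg/mL.
Difference ≈ 5.632 − 6.110 ≈ -0.478 mcg/mL.

-0.5 mcg/mL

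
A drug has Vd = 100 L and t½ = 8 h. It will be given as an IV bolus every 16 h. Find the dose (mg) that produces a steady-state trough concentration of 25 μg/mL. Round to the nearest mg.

τ/t½ = 16/8 ≈ 2, so f = (1/2)^(16/8) ≈ 0.250000.
Cmin,ss = (D/Vd)·f/(1−f), so D = Cmin,ss·Vd·(1−f)/f.
D = 25 × 100 × (1−f)/f ≈ 25 × 100 × 3.00000 ≈ 7500.00 mg.

7500 mg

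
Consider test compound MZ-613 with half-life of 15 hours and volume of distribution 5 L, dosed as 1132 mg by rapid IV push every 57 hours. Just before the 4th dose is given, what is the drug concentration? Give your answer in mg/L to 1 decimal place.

17.5 mg/L

f = (1/2)^(τ/t½) = (1/2)^(57/15) ≈ 0.0718.
C₀ = D/Vd = 1132/5 ≈ 226.400 mg/L.
Before the 4th dose, 3 doses have been given. Superposition: Cmin = C₀·(f + f² + … + f^3).
≈ 226.400 × (0.0718 + 0.0052 + 0.0004) ≈ 226.400 × 0.0774 ≈ 17.523 mg/L.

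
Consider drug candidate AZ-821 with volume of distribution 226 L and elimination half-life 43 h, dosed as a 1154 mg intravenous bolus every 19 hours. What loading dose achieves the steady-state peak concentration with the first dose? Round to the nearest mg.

4374 mg

f = (1/2)^(19/43) ≈ 0.736185; accumulation ratio R = 1/(1−f) ≈ 3.79054.
Loading dose to hit Cmax,ss on first dose: D_load = D_maint·R ≈ 1154 × 3.79054 ≈ 4374.28 mg.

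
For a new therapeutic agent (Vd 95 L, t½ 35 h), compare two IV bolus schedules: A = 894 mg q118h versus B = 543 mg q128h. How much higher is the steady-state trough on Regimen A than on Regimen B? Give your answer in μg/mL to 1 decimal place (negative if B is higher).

Regimen A: f = (1/2)^(118/35) ≈ 0.0966; Cmin,ss = (894/95)·f/(1−f) ≈ 1.006 μg/mL.
Regimen B: f = (1/2)^(128/35) ≈ 0.0793; Cmin,ss = (543/95)·f/(1−f) ≈ 0.492 μg/mL.
Difference ≈ 1.006 − 0.492 ≈ 0.514 μg/mL.

0.5 μg/mL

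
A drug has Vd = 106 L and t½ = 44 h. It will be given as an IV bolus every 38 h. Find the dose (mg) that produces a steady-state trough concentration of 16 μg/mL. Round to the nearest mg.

τ/t½ = 38/44 ≈ 0.86364, so f = (1/2)^(38/44) ≈ 0.549566.
Cmin,ss = (D/Vd)·f/(1−f), so D = Cmin,ss·Vd·(1−f)/f.
D = 16 × 106 × (1−f)/f ≈ 16 × 106 × 0.81962 ≈ 1390.08 mg.

1390 mg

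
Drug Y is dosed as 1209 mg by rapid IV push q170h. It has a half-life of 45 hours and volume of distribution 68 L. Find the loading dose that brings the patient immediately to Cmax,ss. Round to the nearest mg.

f = (1/2)^(170/45) ≈ 0.072908; accumulation ratio R = 1/(1−f) ≈ 1.07864.
Loading dose to hit Cmax,ss on first dose: D_load = D_maint·R ≈ 1209 × 1.07864 ≈ 1304.08 mg.

1304 mg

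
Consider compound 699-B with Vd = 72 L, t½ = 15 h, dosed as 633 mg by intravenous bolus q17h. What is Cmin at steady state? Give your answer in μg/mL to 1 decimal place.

τ/t½ = 17/15 ≈ 1.1333, so fraction remaining f = (1/2)^(17/15) ≈ 0.4559.
Single-dose peak C₀ = D/Vd = 633/72 ≈ 8.792 μg/mL.
Steady-state trough Cmin,ss = C₀·f/(1−f) ≈ 8.792 × 0.4559/0.5441 ≈ 7.367 μg/mL.

7.4 μg/mL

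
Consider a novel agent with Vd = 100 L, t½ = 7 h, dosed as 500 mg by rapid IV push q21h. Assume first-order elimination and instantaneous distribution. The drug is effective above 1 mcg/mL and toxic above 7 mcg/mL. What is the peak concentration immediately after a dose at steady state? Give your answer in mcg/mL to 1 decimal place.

5.7 mcg/mL

The dosing interval is 3 half-lives, so f = 2^(−3) = 0.125.
At steady state, R = 1/(1 − 0.125) = 8/7.
Single-dose peak C₀ = D/Vd = 500/100 = 5 mcg/mL.
Steady-state peak Cmax,ss = C₀·R = 5 × 8/7 ≈ 5.714 mcg/mL.
Peak 5.7 mcg/mL vs MTC 7 mcg/mL: below toxic threshold.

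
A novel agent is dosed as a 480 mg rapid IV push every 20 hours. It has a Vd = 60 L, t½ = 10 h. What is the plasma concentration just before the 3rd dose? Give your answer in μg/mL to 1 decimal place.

2.5 μg/mL

f = (1/2)^(τ/t½) = (1/2)^(20/10) ≈ 0.2500.
C₀ = D/Vd = 480/60 ≈ 8.000 μg/mL.
Before the 3rd dose, 2 doses have been given. Superposition: Cmin = C₀·(f + f²).
≈ 8.000 × (0.2500 + 0.0625) ≈ 8.000 × 0.3125 ≈ 2.500 μg/mL.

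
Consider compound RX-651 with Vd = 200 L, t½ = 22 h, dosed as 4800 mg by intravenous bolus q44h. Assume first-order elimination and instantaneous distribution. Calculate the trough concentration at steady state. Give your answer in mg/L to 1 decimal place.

The dosing interval is 2 half-lives, so f = 2^(−2) = 0.25.
At steady state, R = 1/(1 − 0.25) = 4/3.
Single-dose peak C₀ = D/Vd = 4800/200 = 24 mg/L.
Steady-state peak Cmax,ss = C₀·R = 24 × 4/3 ≈ 32.000 mg/L.
Steady-state trough Cmin,ss = Cmax,ss·f ≈ 32.000 × 0.25 ≈ 8.000 mg/L.

8.0 mg/L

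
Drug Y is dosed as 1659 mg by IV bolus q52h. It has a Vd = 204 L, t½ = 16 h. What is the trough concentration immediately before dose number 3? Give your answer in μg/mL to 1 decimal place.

0.9 μg/mL

f = (1/2)^(τ/t½) = (1/2)^(52/16) ≈ 0.1051.
C₀ = D/Vd = 1659/204 ≈ 8.132 μg/mL.
Before the 3rd dose, 2 doses have been given. Superposition: Cmin = C₀·(f + f²).
≈ 8.132 × (0.1051 + 0.0110) ≈ 8.132 × 0.1161 ≈ 0.944 μg/mL.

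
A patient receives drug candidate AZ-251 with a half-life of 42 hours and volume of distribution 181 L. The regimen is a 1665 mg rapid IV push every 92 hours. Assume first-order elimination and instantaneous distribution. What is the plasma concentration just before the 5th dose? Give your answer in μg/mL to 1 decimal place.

2.6 μg/mL

f = (1/2)^(τ/t½) = (1/2)^(92/42) ≈ 0.2191.
C₀ = D/Vd = 1665/181 ≈ 9.199 μg/mL.
Before the 5th dose, 4 doses have been given. Superposition: Cmin = C₀·(f + f² + … + f^4).
≈ 9.199 × (0.2191 + 0.0480 + 0.0105 + 0.0023) ≈ 9.199 × 0.2799 ≈ 2.575 μg/mL.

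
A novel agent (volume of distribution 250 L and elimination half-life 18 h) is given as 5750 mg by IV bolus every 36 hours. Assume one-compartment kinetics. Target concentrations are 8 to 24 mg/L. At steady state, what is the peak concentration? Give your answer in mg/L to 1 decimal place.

The dosing interval is 2 half-lives, so f = 2^(−2) = 0.25.
At steady state, R = 1/(1 − 0.25) = 4/3.
Single-dose peak C₀ = D/Vd = 5750/250 = 23 mg/L.
Steady-state peak Cmax,ss = C₀·R = 23 × 4/3 ≈ 30.667 mg/L.
Peak 30.7 mg/L vs MTC 24 mg/L: exceeds toxic threshold.

30.7 mg/L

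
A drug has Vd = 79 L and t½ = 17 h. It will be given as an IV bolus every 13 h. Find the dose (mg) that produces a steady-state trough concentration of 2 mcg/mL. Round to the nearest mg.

110 mg

τ/t½ = 13/17 ≈ 0.76471, so f = (1/2)^(13/17) ≈ 0.588573.
Cmin,ss = (D/Vd)·f/(1−f), so D = Cmin,ss·Vd·(1−f)/f.
D = 2 × 79 × (1−f)/f ≈ 2 × 79 × 0.69902 ≈ 110.45 mg.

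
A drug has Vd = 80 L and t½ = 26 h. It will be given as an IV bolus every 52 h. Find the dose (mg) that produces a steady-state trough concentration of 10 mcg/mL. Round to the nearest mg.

τ/t½ = 52/26 ≈ 2, so f = (1/2)^(52/26) ≈ 0.250000.
Cmin,ss = (D/Vd)·f/(1−f), so D = Cmin,ss·Vd·(1−f)/f.
D = 10 × 80 × (1−f)/f ≈ 10 × 80 × 3.00000 ≈ 2400.00 mg.

2400 mg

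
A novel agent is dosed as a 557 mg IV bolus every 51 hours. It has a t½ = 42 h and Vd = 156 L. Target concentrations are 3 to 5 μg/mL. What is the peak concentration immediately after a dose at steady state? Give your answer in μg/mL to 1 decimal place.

k = ln2/t½ = ln2/42 ≈ 0.016504 h⁻¹; fraction remaining f = e^(−kτ) = e^(−0.016504×51) ≈ 0.4310.
Accumulation ratio R = 1/(1 − f) ≈ 1/0.5690 ≈ 1.7575.
Single-dose peak C₀ = D/Vd = 557/156 ≈ 3.571 μg/mL.
Steady-state peak Cmax,ss = C₀·R ≈ 3.571 × 1.7575 ≈ 6.276 μg/mL.
Peak 6.3 μg/mL vs MTC 5 μg/mL: exceeds toxic threshold.

6.3 μg/mL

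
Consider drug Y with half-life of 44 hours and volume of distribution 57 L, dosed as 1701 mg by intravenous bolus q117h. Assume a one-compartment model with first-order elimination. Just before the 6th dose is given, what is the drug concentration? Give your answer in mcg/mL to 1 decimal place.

5.6 mcg/mL

f = (1/2)^(τ/t½) = (1/2)^(117/44) ≈ 0.1583.
C₀ = D/Vd = 1701/57 ≈ 29.842 mcg/mL.
Before the 6th dose, 5 doses have been given. Superposition: Cmin = C₀·(f + f² + … + f^5).
≈ 29.842 × (0.1583 + 0.0251 + 0.0040 + 0.0006 + 0.0001) ≈ 29.842 × 0.1881 ≈ 5.613 mcg/mL.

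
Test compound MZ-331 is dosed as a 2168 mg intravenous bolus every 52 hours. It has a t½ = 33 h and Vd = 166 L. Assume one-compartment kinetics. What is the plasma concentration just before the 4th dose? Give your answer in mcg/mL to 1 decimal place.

f = (1/2)^(τ/t½) = (1/2)^(52/33) ≈ 0.3355.
C₀ = D/Vd = 2168/166 ≈ 13.060 mcg/mL.
Before the 4th dose, 3 doses have been given. Superposition: Cmin = C₀·(f + f² + … + f^3).
≈ 13.060 × (0.3355 + 0.1126 + 0.0378) ≈ 13.060 × 0.4859 ≈ 6.346 mcg/mL.

6.3 mcg/mL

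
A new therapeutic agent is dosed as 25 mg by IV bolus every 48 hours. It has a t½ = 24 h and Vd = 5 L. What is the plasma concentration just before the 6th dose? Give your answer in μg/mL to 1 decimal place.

f = (1/2)^(τ/t½) = (1/2)^(48/24) ≈ 0.2500.
C₀ = D/Vd = 25/5 ≈ 5.000 μg/mL.
Before the 6th dose, 5 doses have been given. Superposition: Cmin = C₀·(f + f² + … + f^5).
≈ 5.000 × (0.2500 + 0.0625 + 0.0156 + 0.0039 + 0.0010) ≈ 5.000 × 0.3330 ≈ 1.665 μg/mL.

1.7 μg/mL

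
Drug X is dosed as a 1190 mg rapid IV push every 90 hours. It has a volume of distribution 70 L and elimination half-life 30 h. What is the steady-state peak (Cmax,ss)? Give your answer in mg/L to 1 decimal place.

τ = 90 h = 3 half-lives, so f = (1/2)^3 = 0.125.
At steady state, R = 1/(1 − 0.125) = 8/7.
Single-dose peak C₀ = D/Vd = 1190/70 = 17 mg/L.
Steady-state peak Cmax,ss = C₀·R = 17 × 8/7 ≈ 19.429 mg/L.

19.4 mg/L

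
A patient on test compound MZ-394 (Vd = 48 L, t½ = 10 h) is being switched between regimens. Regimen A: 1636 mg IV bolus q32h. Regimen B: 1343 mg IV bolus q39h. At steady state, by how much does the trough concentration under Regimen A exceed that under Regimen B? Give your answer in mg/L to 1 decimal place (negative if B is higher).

Regimen A: f = (1/2)^(32/10) ≈ 0.1088; Cmin,ss = (1636/48)·f/(1−f) ≈ 4.161 mg/L.
Regimen B: f = (1/2)^(39/10) ≈ 0.0670; Cmin,ss = (1343/48)·f/(1−f) ≈ 2.009 mg/L.
Difference ≈ 4.161 − 2.009 ≈ 2.152 mg/L.

2.2 mg/L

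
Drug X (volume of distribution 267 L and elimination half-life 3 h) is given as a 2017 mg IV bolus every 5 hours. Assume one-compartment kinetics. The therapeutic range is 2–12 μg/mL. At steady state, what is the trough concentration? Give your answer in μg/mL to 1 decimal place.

k = ln2/t½ = ln2/3 ≈ 0.231049 h⁻¹; fraction remaining f = e^(−kτ) = e^(−0.231049×5) ≈ 0.3150.
Accumulation ratio R = 1/(1 − f) ≈ 1/0.6850 ≈ 1.4599.
Each bolus raises the concentration by D/Vd = 2017/267 ≈ 7.554 μg/mL.
Steady-state peak Cmax,ss = C₀·R ≈ 7.554 × 1.4599 ≈ 11.028 μg/mL.
One interval later, Cmin,ss = Cmax,ss·e^(−kτ) ≈ 11.028 × 0.3150 ≈ 3.474 μg/mL.
Trough 3.5 μg/mL vs MEC 2 μg/mL: adequate.

3.5 μg/mL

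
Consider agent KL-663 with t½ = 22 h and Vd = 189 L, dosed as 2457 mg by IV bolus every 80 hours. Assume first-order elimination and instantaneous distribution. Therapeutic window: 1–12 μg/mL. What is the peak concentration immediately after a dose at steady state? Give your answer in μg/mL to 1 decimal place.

τ/t½ = 80/22 ≈ 3.6364, so fraction remaining f = (1/2)^(80/22) ≈ 0.0804.
At steady state, accumulation factor R = 1/(1 − e^(−kτ)) ≈ 1.0874.
Each bolus raises the concentration by D/Vd = 2457/189 ≈ 13.000 μg/mL.
Steady-state peak Cmax,ss = C₀·R ≈ 13.000 × 1.0874 ≈ 14.136 μg/mL.
Peak 14.1 μg/mL vs MTC 12 μg/mL: exceeds toxic threshold.

14.1 μg/mL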